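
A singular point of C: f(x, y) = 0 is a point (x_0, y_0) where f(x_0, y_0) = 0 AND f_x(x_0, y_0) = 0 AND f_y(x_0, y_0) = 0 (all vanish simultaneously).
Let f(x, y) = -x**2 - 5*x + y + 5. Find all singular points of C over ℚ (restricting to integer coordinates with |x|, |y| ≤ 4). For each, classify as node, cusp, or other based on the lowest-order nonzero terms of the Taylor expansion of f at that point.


No singular points in the scanned grid; C is smooth there.

Compute partial derivatives:
  f_x = -2*x - 5.
  f_y = 1.
f_y = 1 is a nonzero constant, so f_y never vanishes: no point (x, y) can satisfy f = f_x = f_y = 0. In particular no (x, y) ∈ {−4, ..., 4}² is singular; the curve is smooth.


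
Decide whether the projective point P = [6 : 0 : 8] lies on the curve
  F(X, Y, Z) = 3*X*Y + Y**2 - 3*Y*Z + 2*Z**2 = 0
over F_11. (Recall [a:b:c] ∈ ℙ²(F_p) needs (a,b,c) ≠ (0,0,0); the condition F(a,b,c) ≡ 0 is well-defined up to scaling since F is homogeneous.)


F(6,0,8) ≡ 7 (mod 11); P is NOT on the curve.

Evaluate F(6, 0, 8) term-by-term (mod 11).
  3*X*Y ↦ 3·6·0·1 = 0
  Y**2 ↦ 1·1·0·1 = 0
  -3*Y*Z ↦ -3·1·0·8 = 0
  2*Z**2 ↦ 2·1·1·64 = 128
Sum: F(6, 0, 8) = (0) + (0) + (0) + (128) = 128.
Reducing mod 11: 128 ≡ 7 (mod 11).
Since F(a, b, c) ≡ 7 ≠ 0 (mod 11), P does NOT lie on the curve.


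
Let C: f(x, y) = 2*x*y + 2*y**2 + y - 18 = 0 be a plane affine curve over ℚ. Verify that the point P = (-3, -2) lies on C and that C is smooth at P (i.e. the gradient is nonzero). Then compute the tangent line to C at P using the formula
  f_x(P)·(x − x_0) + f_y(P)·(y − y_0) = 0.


Tangent line at P: -4*x - 13*y - 38 = 0.

Step 1: f(-3, -2) = 0, so P lies on C.
Step 2: partial derivatives
  f_x(x, y) = 2*y, f_y(x, y) = 2*x + 4*y + 1.
  f_x(P) = -4, f_y(P) = -13 (gradient nonzero, so P is smooth).
Step 3: tangent line at P: -4·(x − -3) + -13·(y − -2) = 0.
Expanding: -4*x - 13*y - 38 = 0.


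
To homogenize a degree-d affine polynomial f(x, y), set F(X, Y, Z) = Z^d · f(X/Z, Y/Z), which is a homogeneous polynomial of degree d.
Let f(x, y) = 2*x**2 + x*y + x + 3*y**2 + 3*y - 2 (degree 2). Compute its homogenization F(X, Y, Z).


F(X, Y, Z) = 2*X**2 + X*Y + X*Z + 3*Y**2 + 3*Y*Z - 2*Z**2

deg(f) = 2.
Substitute x = X/Z, y = Y/Z into f, then multiply by Z^2.
  monomial 2·x^2·y^0 ↦ 2·X^2·Y^0·Z^0.
  monomial 1·x^1·y^1 ↦ 1·X^1·Y^1·Z^0.
  monomial 1·x^1·y^0 ↦ 1·X^1·Y^0·Z^1.
  monomial 3·x^0·y^2 ↦ 3·X^0·Y^2·Z^0.
  monomial 3·x^0·y^1 ↦ 3·X^0·Y^1·Z^1.
  monomial -2·x^0·y^0 ↦ -2·X^0·Y^0·Z^2.
Collecting: F(X, Y, Z) = 2*X**2 + X*Y + X*Z + 3*Y**2 + 3*Y*Z - 2*Z**2.


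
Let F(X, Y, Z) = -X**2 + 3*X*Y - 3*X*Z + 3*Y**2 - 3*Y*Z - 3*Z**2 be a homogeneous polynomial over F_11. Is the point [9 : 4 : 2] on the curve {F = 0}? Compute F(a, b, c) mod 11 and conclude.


F(9,4,2) ≡ 7 (mod 11); P is NOT on the curve.

Evaluate F(9, 4, 2) term-by-term (mod 11).
  -X**2 ↦ -1·81·1·1 = -81
  3*X*Y ↦ 3·9·4·1 = 108
  -3*X*Z ↦ -3·9·1·2 = -54
  3*Y**2 ↦ 3·1·16·1 = 48
  -3*Y*Z ↦ -3·1·4·2 = -24
  -3*Z**2 ↦ -3·1·1·4 = -12
Sum: F(9, 4, 2) = (-81) + (108) + (-54) + (48) + (-24) + (-12) = -15.
Reducing mod 11: -15 ≡ 7 (mod 11).
Since F(a, b, c) ≡ 7 ≠ 0 (mod 11), P does NOT lie on the curve.


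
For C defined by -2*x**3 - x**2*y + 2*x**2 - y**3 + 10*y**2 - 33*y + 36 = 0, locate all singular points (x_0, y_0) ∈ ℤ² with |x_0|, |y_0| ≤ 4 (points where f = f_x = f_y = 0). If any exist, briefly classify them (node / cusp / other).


Singular points: {(0, 3)}; classification: node.

Compute partial derivatives:
  f_x = -6*x**2 - 2*x*y + 4*x.
  f_y = -x**2 - 3*y**2 + 20*y - 33.
Scan x_0 ∈ {−4, ..., 4}. For each x_0, f_y(x_0, y) is a polynomial in y; find its integer roots y ∈ {−4, ..., 4}, then test f_x and f at those candidates.
  x = -4: f_y(-4, y) = -3*y**2 + 20*y - 49; no integer root y with |y| ≤ 4.
  x = -3: f_y(-3, y) = -3*y**2 + 20*y - 42; no integer root y with |y| ≤ 4.
  x = -2: f_y(-2, y) = -3*y**2 + 20*y - 37; no integer root y with |y| ≤ 4.
  x = -1: f_y(-1, y) = -3*y**2 + 20*y - 34; no integer root y with |y| ≤ 4.
  x = 0: f_y(0, y) = -3*y**2 + 20*y - 33; vanishes at y ∈ {3}. (0, 3): f_x = 0, f = 0 — SINGULAR.
  x = 1: f_y(1, y) = -3*y**2 + 20*y - 34; no integer root y with |y| ≤ 4.
  x = 2: f_y(2, y) = -3*y**2 + 20*y - 37; no integer root y with |y| ≤ 4.
  x = 3: f_y(3, y) = -3*y**2 + 20*y - 42; no integer root y with |y| ≤ 4.
  x = 4: f_y(4, y) = -3*y**2 + 20*y - 49; no integer root y with |y| ≤ 4.
Only singular point on the grid: (0, 3).
Classify: substitute x = 0 + u, y = 3 + v and expand: f = -2*u**3 - u**2*v - u**2 - v**3 + v**2.
No constant or linear terms (consistent with a singular point). Quadratic part: -u**2 + v**2. Cubic part: -2*u**3 - u**2*v - v**3.
The quadratic part v**2 - u**2 = (v − u)(v + u) splits into two distinct linear factors, so there are two distinct tangent lines y − 3 = ±(x − 0) — this is a node (ordinary double point).
Classification: node.


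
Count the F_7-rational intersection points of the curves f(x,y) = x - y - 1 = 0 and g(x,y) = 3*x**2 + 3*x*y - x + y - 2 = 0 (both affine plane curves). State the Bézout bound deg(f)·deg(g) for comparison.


Common zeros: {(1, 0), (3, 2)}; count = 2; Bézout bound = 2.

deg(f) = 1, deg(g) = 2, so Bézout bound = 2.
Scan x ∈ F_7. For each x, list the y ∈ F_7 with f(x, y) ≡ 0 and those with g(x, y) ≡ 0 (mod 7); the common zeros in that column are the intersection.
  x = 0: f ≡ 0 at y ∈ {6}; g ≡ 0 at y ∈ {2}; common: ∅.
  x = 1: f ≡ 0 at y ∈ {0}; g ≡ 0 at y ∈ {0}; common: {0}.
  x = 2: f ≡ 0 at y ∈ {1}; g ≡ 0 at y ∈ ∅; common: ∅.
  x = 3: f ≡ 0 at y ∈ {2}; g ≡ 0 at y ∈ {2}; common: {2}.
  x = 4: f ≡ 0 at y ∈ {3}; g ≡ 0 at y ∈ {0}; common: ∅.
  x = 5: f ≡ 0 at y ∈ {4}; g ≡ 0 at y ∈ {1}; common: ∅.
  x = 6: f ≡ 0 at y ∈ {5}; g ≡ 0 at y ∈ {1}; common: ∅.
Collecting: common zeros = {(1, 0), (3, 2)}, so the count is 2.
Comparison with the Bézout bound: 2 ≤ 2 = deg(f)·deg(g), as expected for curves with no common component (the bound is attained).


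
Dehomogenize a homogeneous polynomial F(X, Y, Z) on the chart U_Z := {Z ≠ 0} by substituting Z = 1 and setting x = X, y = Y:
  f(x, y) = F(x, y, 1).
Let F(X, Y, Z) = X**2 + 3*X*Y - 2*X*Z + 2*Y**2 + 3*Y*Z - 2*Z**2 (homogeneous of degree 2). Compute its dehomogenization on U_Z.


f(x, y) = x**2 + 3*x*y - 2*x + 2*y**2 + 3*y - 2

On U_Z we set Z = 1. Each monomial c·X^i·Y^j·Z^k in F becomes c·x^i·y^j·1^k = c·x^i·y^j.
Substituting Z = 1: F(X, Y, 1) = x**2 + 3*x*y - 2*x + 2*y**2 + 3*y - 2.
Note: deg(f) ≤ deg(F) = 2; strict inequality happens when F is divisible by Z (lost terms).


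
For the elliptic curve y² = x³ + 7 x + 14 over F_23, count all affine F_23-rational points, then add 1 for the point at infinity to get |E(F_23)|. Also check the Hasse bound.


Affine points = {(2, 6), (2, 17), (3, 4), (3, 19), (5, 6), (5, 17), (9, 1), (9, 22), (10, 7), (10, 16), (12, 3), (12, 20), (13, 5), (13, 18), (14, 2), (14, 21), (16, 6), (16, 17), (17, 3), (17, 20), (20, 9), (20, 14), (22, 11), (22, 12)}; affine count = 24; |E(F_23)| = 25.

Discriminant check: Δ ∝ 4a³ + 27b² = 4·7³ + 27·14² = 4·343 + 27·196 ≡ 17 (mod 23). Nonzero ⇒ E is nonsingular.
For each x ∈ F_23, compute rhs = x³ + 7·x + 14 mod 23, then count y ∈ F_23 with y² ≡ rhs.
  x = 0: rhs = 14, matching y values: none (0 points).
  x = 1: rhs = 22, matching y values: none (0 points).
  x = 2: rhs = 13, matching y values: 6, 17 (2 points).
  x = 3: rhs = 16, matching y values: 4, 19 (2 points).
  x = 4: rhs = 14, matching y values: none (0 points).
  x = 5: rhs = 13, matching y values: 6, 17 (2 points).
  x = 6: rhs = 19, matching y values: none (0 points).
  x = 7: rhs = 15, matching y values: none (0 points).
  x = 8: rhs = 7, matching y values: none (0 points).
  x = 9: rhs = 1, matching y values: 1, 22 (2 points).
  x = 10: rhs = 3, matching y values: 7, 16 (2 points).
  x = 11: rhs = 19, matching y values: none (0 points).
  x = 12: rhs = 9, matching y values: 3, 20 (2 points).
  x = 13: rhs = 2, matching y values: 5, 18 (2 points).
  x = 14: rhs = 4, matching y values: 2, 21 (2 points).
  x = 15: rhs = 21, matching y values: none (0 points).
  x = 16: rhs = 13, matching y values: 6, 17 (2 points).
  x = 17: rhs = 9, matching y values: 3, 20 (2 points).
  x = 18: rhs = 15, matching y values: none (0 points).
  x = 19: rhs = 14, matching y values: none (0 points).
  x = 20: rhs = 12, matching y values: 9, 14 (2 points).
  x = 21: rhs = 15, matching y values: none (0 points).
  x = 22: rhs = 6, matching y values: 11, 12 (2 points).
Total affine count: 24.
Full point count |E(F_23)| = 24 + 1 = 25.
Hasse bound: |25 − (23+1)| = |1| = 1 ≤ 2√23 ≈ 9.5917 ✓.


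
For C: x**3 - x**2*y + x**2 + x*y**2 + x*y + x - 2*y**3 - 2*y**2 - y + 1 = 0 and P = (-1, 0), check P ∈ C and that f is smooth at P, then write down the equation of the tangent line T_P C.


Tangent line at P: 2*x - 3*y + 2 = 0.

Step 1: f(-1, 0) = 0, so P lies on C.
Step 2: partial derivatives
  f_x(x, y) = 3*x**2 - 2*x*y + 2*x + y**2 + y + 1, f_y(x, y) = -x**2 + 2*x*y + x - 6*y**2 - 4*y - 1.
  f_x(P) = 2, f_y(P) = -3 (gradient nonzero, so P is smooth).
Step 3: tangent line at P: 2·(x − -1) + -3·(y − 0) = 0.
Expanding: 2*x - 3*y + 2 = 0.


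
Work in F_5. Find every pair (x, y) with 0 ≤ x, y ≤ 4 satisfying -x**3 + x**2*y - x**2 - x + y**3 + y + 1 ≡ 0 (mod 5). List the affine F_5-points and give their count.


Affine F_5-points: {(1, 2), (1, 4), (2, 2), (3, 2), (4, 1), (4, 3)}; count = 6.

For each of the 25 pairs (x, y) ∈ F_5², evaluate f(x, y) mod 5. Record the zeros.
  x = 0: [0↦1, 1↦3, 2↦1, 3↦1, 4↦4]  zeros at y ∈ ∅
  x = 1: [0↦3, 1↦1, 2↦0, 3↦1, 4↦0]  zeros at y ∈ {2, 4}
  x = 2: [0↦2, 1↦3, 2↦0, 3↦4, 4↦1]  zeros at y ∈ {2}
  x = 3: [0↦2, 1↦3, 2↦0, 3↦4, 4↦1]  zeros at y ∈ {2}
  x = 4: [0↦2, 1↦0, 2↦4, 3↦0, 4↦4]  zeros at y ∈ {1, 3}
Collecting zeros: affine points = {(1, 2), (1, 4), (2, 2), (3, 2), (4, 1), (4, 3)}.
Total count |C(F_5)_aff| = 6.


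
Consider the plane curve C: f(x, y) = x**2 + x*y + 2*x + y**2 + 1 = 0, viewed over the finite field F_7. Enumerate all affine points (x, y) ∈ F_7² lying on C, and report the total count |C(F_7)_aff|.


Affine F_7-points: {(3, 5), (3, 6), (4, 5), (5, 1), (6, 0), (6, 1)}; count = 6.

For each of the 49 pairs (x, y) ∈ F_7², evaluate f(x, y) mod 7. Record the zeros.
  x = 0: [0↦1, 1↦2, 2↦5, 3↦3, 4↦3, 5↦5, 6↦2]  zeros at y ∈ ∅
  x = 1: [0↦4, 1↦6, 2↦3, 3↦2, 4↦3, 5↦6, 6↦4]  zeros at y ∈ ∅
  x = 2: [0↦2, 1↦5, 2↦3, 3↦3, 4↦5, 5↦2, 6↦1]  zeros at y ∈ ∅
  x = 3: [0↦2, 1↦6, 2↦5, 3↦6, 4↦2, 5↦0, 6↦0]  zeros at y ∈ {5, 6}
  x = 4: [0↦4, 1↦2, 2↦2, 3↦4, 4↦1, 5↦0, 6↦1]  zeros at y ∈ {5}
  x = 5: [0↦1, 1↦0, 2↦1, 3↦4, 4↦2, 5↦2, 6↦4]  zeros at y ∈ {1}
  x = 6: [0↦0, 1↦0, 2↦2, 3↦6, 4↦5, 5↦6, 6↦2]  zeros at y ∈ {0, 1}
Collecting zeros: affine points = {(3, 5), (3, 6), (4, 5), (5, 1), (6, 0), (6, 1)}.
Total count |C(F_7)_aff| = 6.


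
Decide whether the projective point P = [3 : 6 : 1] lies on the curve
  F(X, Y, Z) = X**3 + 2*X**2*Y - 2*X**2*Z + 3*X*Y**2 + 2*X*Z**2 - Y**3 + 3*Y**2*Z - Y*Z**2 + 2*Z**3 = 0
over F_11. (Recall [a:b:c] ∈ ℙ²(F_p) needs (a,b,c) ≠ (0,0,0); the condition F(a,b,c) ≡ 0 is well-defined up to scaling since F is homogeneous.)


F(3,6,1) ≡ 5 (mod 11); P is NOT on the curve.

Evaluate F(3, 6, 1) term-by-term (mod 11).
  X**3 ↦ 1·27·1·1 = 27
  2*X**2*Y ↦ 2·9·6·1 = 108
  -2*X**2*Z ↦ -2·9·1·1 = -18
  3*X*Y**2 ↦ 3·3·36·1 = 324
  2*X*Z**2 ↦ 2·3·1·1 = 6
  -Y**3 ↦ -1·1·216·1 = -216
  3*Y**2*Z ↦ 3·1·36·1 = 108
  -Y*Z**2 ↦ -1·1·6·1 = -6
  2*Z**3 ↦ 2·1·1·1 = 2
Sum: F(3, 6, 1) = (27) + (108) + (-18) + (324) + (6) + (-216) + (108) + (-6) + (2) = 335.
Reducing mod 11: 335 ≡ 5 (mod 11).
Since F(a, b, c) ≡ 5 ≠ 0 (mod 11), P does NOT lie on the curve.


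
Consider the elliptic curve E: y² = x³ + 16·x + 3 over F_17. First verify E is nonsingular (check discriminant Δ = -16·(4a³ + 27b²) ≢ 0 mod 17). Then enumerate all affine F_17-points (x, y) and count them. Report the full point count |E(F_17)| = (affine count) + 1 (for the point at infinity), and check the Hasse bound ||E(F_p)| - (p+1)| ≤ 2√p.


Affine points = {(2, 3), (2, 14), (5, 2), (5, 15), (6, 3), (6, 14), (7, 4), (7, 13), (9, 3), (9, 14), (12, 6), (12, 11), (14, 8), (14, 9)}; affine count = 14; |E(F_17)| = 15.

Discriminant check: Δ ∝ 4a³ + 27b² = 4·16³ + 27·3² = 4·4096 + 27·9 ≡ 1 (mod 17). Nonzero ⇒ E is nonsingular.
For each x ∈ F_17, compute rhs = x³ + 16·x + 3 mod 17, then count y ∈ F_17 with y² ≡ rhs.
  x = 0: rhs = 3, matching y values: none (0 points).
  x = 1: rhs = 3, matching y values: none (0 points).
  x = 2: rhs = 9, matching y values: 3, 14 (2 points).
  x = 3: rhs = 10, matching y values: none (0 points).
  x = 4: rhs = 12, matching y values: none (0 points).
  x = 5: rhs = 4, matching y values: 2, 15 (2 points).
  x = 6: rhs = 9, matching y values: 3, 14 (2 points).
  x = 7: rhs = 16, matching y values: 4, 13 (2 points).
  x = 8: rhs = 14, matching y values: none (0 points).
  x = 9: rhs = 9, matching y values: 3, 14 (2 points).
  x = 10: rhs = 7, matching y values: none (0 points).
  x = 11: rhs = 14, matching y values: none (0 points).
  x = 12: rhs = 2, matching y values: 6, 11 (2 points).
  x = 13: rhs = 11, matching y values: none (0 points).
  x = 14: rhs = 13, matching y values: 8, 9 (2 points).
  x = 15: rhs = 14, matching y values: none (0 points).
  x = 16: rhs = 3, matching y values: none (0 points).
Total affine count: 14.
Full point count |E(F_17)| = 14 + 1 = 15.
Hasse bound: |15 − (17+1)| = |-3| = 3 ≤ 2√17 ≈ 8.2462 ✓.


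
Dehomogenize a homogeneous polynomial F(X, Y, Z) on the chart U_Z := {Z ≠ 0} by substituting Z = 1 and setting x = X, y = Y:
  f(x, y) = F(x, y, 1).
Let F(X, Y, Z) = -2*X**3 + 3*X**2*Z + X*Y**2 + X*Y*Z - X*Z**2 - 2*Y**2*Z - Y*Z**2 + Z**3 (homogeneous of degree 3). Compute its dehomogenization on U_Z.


f(x, y) = -2*x**3 + 3*x**2 + x*y**2 + x*y - x - 2*y**2 - y + 1

On U_Z we set Z = 1. Each monomial c·X^i·Y^j·Z^k in F becomes c·x^i·y^j·1^k = c·x^i·y^j.
Substituting Z = 1: F(X, Y, 1) = -2*x**3 + 3*x**2 + x*y**2 + x*y - x - 2*y**2 - y + 1.
Note: deg(f) ≤ deg(F) = 3; strict inequality happens when F is divisible by Z (lost terms).


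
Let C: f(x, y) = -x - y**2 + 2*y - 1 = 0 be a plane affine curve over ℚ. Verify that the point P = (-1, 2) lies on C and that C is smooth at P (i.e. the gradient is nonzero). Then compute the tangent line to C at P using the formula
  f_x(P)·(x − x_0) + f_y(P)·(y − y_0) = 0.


Tangent line at P: -x - 2*y + 3 = 0.

Step 1: f(-1, 2) = 0, so P lies on C.
Step 2: partial derivatives
  f_x(x, y) = -1, f_y(x, y) = 2 - 2*y.
  f_x(P) = -1, f_y(P) = -2 (gradient nonzero, so P is smooth).
Step 3: tangent line at P: -1·(x − -1) + -2·(y − 2) = 0.
Expanding: -x - 2*y + 3 = 0.


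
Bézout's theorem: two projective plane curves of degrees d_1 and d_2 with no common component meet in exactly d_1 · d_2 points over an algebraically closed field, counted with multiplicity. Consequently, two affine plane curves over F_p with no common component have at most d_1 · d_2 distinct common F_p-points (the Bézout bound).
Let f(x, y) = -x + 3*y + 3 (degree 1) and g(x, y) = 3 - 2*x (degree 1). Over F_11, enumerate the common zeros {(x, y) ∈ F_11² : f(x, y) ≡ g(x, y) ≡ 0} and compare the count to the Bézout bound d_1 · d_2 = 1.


Common zeros: {(7, 5)}; count = 1; Bézout bound = 1.

deg(f) = 1, deg(g) = 1, so Bézout bound = 1.
Scan x ∈ F_11. For each x, list the y ∈ F_11 with f(x, y) ≡ 0 and those with g(x, y) ≡ 0 (mod 11); the common zeros in that column are the intersection.
  x = 0: f ≡ 0 at y ∈ {10}; g ≡ 0 at y ∈ ∅; common: ∅.
  x = 1: f ≡ 0 at y ∈ {3}; g ≡ 0 at y ∈ ∅; common: ∅.
  x = 2: f ≡ 0 at y ∈ {7}; g ≡ 0 at y ∈ ∅; common: ∅.
  x = 3: f ≡ 0 at y ∈ {0}; g ≡ 0 at y ∈ ∅; common: ∅.
  x = 4: f ≡ 0 at y ∈ {4}; g ≡ 0 at y ∈ ∅; common: ∅.
  x = 5: f ≡ 0 at y ∈ {8}; g ≡ 0 at y ∈ ∅; common: ∅.
  x = 6: f ≡ 0 at y ∈ {1}; g ≡ 0 at y ∈ ∅; common: ∅.
  x = 7: f ≡ 0 at y ∈ {5}; g ≡ 0 at y ∈ {0, 1, 2, 3, 4, 5, 6, 7, 8, 9, 10}; common: {5}.
  x = 8: f ≡ 0 at y ∈ {9}; g ≡ 0 at y ∈ ∅; common: ∅.
  x = 9: f ≡ 0 at y ∈ {2}; g ≡ 0 at y ∈ ∅; common: ∅.
  x = 10: f ≡ 0 at y ∈ {6}; g ≡ 0 at y ∈ ∅; common: ∅.
Collecting: common zeros = {(7, 5)}, so the count is 1.
Comparison with the Bézout bound: 1 ≤ 1 = deg(f)·deg(g), as expected for curves with no common component (the bound is attained).


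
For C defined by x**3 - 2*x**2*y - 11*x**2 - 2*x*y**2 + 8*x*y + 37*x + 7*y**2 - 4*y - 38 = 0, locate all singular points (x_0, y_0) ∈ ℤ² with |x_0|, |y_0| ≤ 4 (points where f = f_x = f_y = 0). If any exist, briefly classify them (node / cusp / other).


Singular points: {(3, -1)}; classification: cusp.

Compute partial derivatives:
  f_x = 3*x**2 - 4*x*y - 22*x - 2*y**2 + 8*y + 37.
  f_y = -2*x**2 - 4*x*y + 8*x + 14*y - 4.
Scan x_0 ∈ {−4, ..., 4}. For each x_0, f_y(x_0, y) is a polynomial in y; find its integer roots y ∈ {−4, ..., 4}, then test f_x and f at those candidates.
  x = -4: f_y(-4, y) = 30*y - 68; no integer root y with |y| ≤ 4.
  x = -3: f_y(-3, y) = 26*y - 46; no integer root y with |y| ≤ 4.
  x = -2: f_y(-2, y) = 22*y - 28; no integer root y with |y| ≤ 4.
  x = -1: f_y(-1, y) = 18*y - 14; no integer root y with |y| ≤ 4.
  x = 0: f_y(0, y) = 14*y - 4; no integer root y with |y| ≤ 4.
  x = 1: f_y(1, y) = 10*y + 2; no integer root y with |y| ≤ 4.
  x = 2: f_y(2, y) = 6*y + 4; no integer root y with |y| ≤ 4.
  x = 3: f_y(3, y) = 2*y + 2; vanishes at y ∈ {-1}. (3, -1): f_x = 0, f = 0 — SINGULAR.
  x = 4: f_y(4, y) = -2*y - 4; vanishes at y ∈ {-2}. (4, -2): f_x = 5 ≠ 0.
Only singular point on the grid: (3, -1).
Classify: substitute x = 3 + u, y = -1 + v and expand: f = u**3 - 2*u**2*v - 2*u*v**2 + v**2.
No constant or linear terms (consistent with a singular point). Quadratic part: v**2. Cubic part: u**3 - 2*u**2*v - 2*u*v**2.
The quadratic part v**2 is a perfect square, so there is a single (double) tangent line v = 0, i.e. y = -1. Restricting the cubic part to that line (v = 0) leaves u**3 ≠ 0, so f is not divisible by v and the branch is v² ≈ -u**3 to lowest order — this is a cusp.
Classification: cusp.


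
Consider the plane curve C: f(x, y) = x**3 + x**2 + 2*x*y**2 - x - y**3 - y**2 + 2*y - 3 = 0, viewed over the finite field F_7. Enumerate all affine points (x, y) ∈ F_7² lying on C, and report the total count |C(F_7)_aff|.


Affine F_7-points: {(1, 1), (1, 3), (1, 4), (2, 0), (4, 5), (5, 5)}; count = 6.

For each of the 49 pairs (x, y) ∈ F_7², evaluate f(x, y) mod 7. Record the zeros.
  x = 0: [0↦4, 1↦4, 2↦3, 3↦2, 4↦2, 5↦4, 6↦2]  zeros at y ∈ ∅
  x = 1: [0↦5, 1↦0, 2↦5, 3↦0, 4↦0, 5↦6, 6↦5]  zeros at y ∈ {1, 3, 4}
  x = 2: [0↦0, 1↦4, 2↦1, 3↦6, 4↦6, 5↦2, 6↦2]  zeros at y ∈ {0}
  x = 3: [0↦2, 1↦1, 2↦4, 3↦5, 4↦5, 5↦5, 6↦6]  zeros at y ∈ ∅
  x = 4: [0↦3, 1↦4, 2↦6, 3↦3, 4↦3, 5↦0, 6↦2]  zeros at y ∈ {5}
  x = 5: [0↦2, 1↦5, 2↦6, 3↦6, 4↦6, 5↦0, 6↦3]  zeros at y ∈ {5}
  x = 6: [0↦5, 1↦3, 2↦3, 3↦6, 4↦6, 5↦4, 6↦1]  zeros at y ∈ ∅
Collecting zeros: affine points = {(1, 1), (1, 3), (1, 4), (2, 0), (4, 5), (5, 5)}.
Total count |C(F_7)_aff| = 6.


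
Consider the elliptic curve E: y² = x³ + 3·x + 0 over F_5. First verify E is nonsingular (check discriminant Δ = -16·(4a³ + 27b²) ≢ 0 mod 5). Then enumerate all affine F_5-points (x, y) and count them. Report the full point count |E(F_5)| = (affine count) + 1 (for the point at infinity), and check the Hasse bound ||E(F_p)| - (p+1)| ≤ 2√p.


Affine points = {(0, 0), (1, 2), (1, 3), (2, 2), (2, 3), (3, 1), (3, 4), (4, 1), (4, 4)}; affine count = 9; |E(F_5)| = 10.

Discriminant check: Δ ∝ 4a³ + 27b² = 4·3³ + 27·0² = 4·27 + 27·0 ≡ 3 (mod 5). Nonzero ⇒ E is nonsingular.
For each x ∈ F_5, compute rhs = x³ + 3·x + 0 mod 5, then count y ∈ F_5 with y² ≡ rhs.
  x = 0: rhs = 0, matching y values: 0 (1 points).
  x = 1: rhs = 4, matching y values: 2, 3 (2 points).
  x = 2: rhs = 4, matching y values: 2, 3 (2 points).
  x = 3: rhs = 1, matching y values: 1, 4 (2 points).
  x = 4: rhs = 1, matching y values: 1, 4 (2 points).
Total affine count: 9.
Full point count |E(F_5)| = 9 + 1 = 10.
Hasse bound: |10 − (5+1)| = |4| = 4 ≤ 2√5 ≈ 4.4721 ✓.


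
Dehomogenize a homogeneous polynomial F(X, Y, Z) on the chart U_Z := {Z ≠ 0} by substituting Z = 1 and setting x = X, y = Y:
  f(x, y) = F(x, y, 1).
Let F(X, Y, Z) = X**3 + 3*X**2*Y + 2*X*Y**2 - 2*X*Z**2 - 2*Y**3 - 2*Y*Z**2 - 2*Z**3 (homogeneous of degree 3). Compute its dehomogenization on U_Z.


f(x, y) = x**3 + 3*x**2*y + 2*x*y**2 - 2*x - 2*y**3 - 2*y - 2

On U_Z we set Z = 1. Each monomial c·X^i·Y^j·Z^k in F becomes c·x^i·y^j·1^k = c·x^i·y^j.
Substituting Z = 1: F(X, Y, 1) = x**3 + 3*x**2*y + 2*x*y**2 - 2*x - 2*y**3 - 2*y - 2.
Note: deg(f) ≤ deg(F) = 3; strict inequality happens when F is divisible by Z (lost terms).


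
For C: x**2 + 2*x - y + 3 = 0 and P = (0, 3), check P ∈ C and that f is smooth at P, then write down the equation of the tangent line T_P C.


Tangent line at P: 2*x - y + 3 = 0.

Step 1: f(0, 3) = 0, so P lies on C.
Step 2: partial derivatives
  f_x(x, y) = 2*x + 2, f_y(x, y) = -1.
  f_x(P) = 2, f_y(P) = -1 (gradient nonzero, so P is smooth).
Step 3: tangent line at P: 2·(x − 0) + -1·(y − 3) = 0.
Expanding: 2*x - y + 3 = 0.


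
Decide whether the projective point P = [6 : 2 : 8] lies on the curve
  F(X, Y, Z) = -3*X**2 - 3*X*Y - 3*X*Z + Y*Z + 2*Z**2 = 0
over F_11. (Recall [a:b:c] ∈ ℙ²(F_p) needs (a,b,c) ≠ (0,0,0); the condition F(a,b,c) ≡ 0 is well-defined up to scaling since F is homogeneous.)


F(6,2,8) ≡ 10 (mod 11); P is NOT on the curve.

Evaluate F(6, 2, 8) term-by-term (mod 11).
  -3*X**2 ↦ -3·36·1·1 = -108
  -3*X*Y ↦ -3·6·2·1 = -36
  -3*X*Z ↦ -3·6·1·8 = -144
  Y*Z ↦ 1·1·2·8 = 16
  2*Z**2 ↦ 2·1·1·64 = 128
Sum: F(6, 2, 8) = (-108) + (-36) + (-144) + (16) + (128) = -144.
Reducing mod 11: -144 ≡ 10 (mod 11).
Since F(a, b, c) ≡ 10 ≠ 0 (mod 11), P does NOT lie on the curve.


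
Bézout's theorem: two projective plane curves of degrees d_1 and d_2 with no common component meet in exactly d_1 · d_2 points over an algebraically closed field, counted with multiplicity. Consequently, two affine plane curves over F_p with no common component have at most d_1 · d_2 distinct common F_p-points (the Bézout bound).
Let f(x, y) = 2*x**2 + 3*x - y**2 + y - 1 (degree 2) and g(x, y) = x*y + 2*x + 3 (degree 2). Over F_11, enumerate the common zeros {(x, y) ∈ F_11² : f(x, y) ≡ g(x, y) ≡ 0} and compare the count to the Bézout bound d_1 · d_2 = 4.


Common zeros: {(2, 2)}; count = 1; Bézout bound = 4.

deg(f) = 2, deg(g) = 2, so Bézout bound = 4.
Scan x ∈ F_11. For each x, list the y ∈ F_11 with f(x, y) ≡ 0 and those with g(x, y) ≡ 0 (mod 11); the common zeros in that column are the intersection.
  x = 0: f ≡ 0 at y ∈ ∅; g ≡ 0 at y ∈ ∅; common: ∅.
  x = 1: f ≡ 0 at y ∈ ∅; g ≡ 0 at y ∈ {6}; common: ∅.
  x = 2: f ≡ 0 at y ∈ {2, 10}; g ≡ 0 at y ∈ {2}; common: {2}.
  x = 3: f ≡ 0 at y ∈ ∅; g ≡ 0 at y ∈ {8}; common: ∅.
  x = 4: f ≡ 0 at y ∈ ∅; g ≡ 0 at y ∈ {0}; common: ∅.
  x = 5: f ≡ 0 at y ∈ {5, 7}; g ≡ 0 at y ∈ {4}; common: ∅.
  x = 6: f ≡ 0 at y ∈ {4, 8}; g ≡ 0 at y ∈ {3}; common: ∅.
  x = 7: f ≡ 0 at y ∈ {6}; g ≡ 0 at y ∈ {7}; common: ∅.
  x = 8: f ≡ 0 at y ∈ {6}; g ≡ 0 at y ∈ {10}; common: ∅.
  x = 9: f ≡ 0 at y ∈ {4, 8}; g ≡ 0 at y ∈ {5}; common: ∅.
  x = 10: f ≡ 0 at y ∈ {5, 7}; g ≡ 0 at y ∈ {1}; common: ∅.
Collecting: common zeros = {(2, 2)}, so the count is 1.
Comparison with the Bézout bound: 1 ≤ 4 = deg(f)·deg(g), as expected for curves with no common component (the affine F_11-count falls short of the bound because intersections may lie at infinity, over extension fields, or carry multiplicity).


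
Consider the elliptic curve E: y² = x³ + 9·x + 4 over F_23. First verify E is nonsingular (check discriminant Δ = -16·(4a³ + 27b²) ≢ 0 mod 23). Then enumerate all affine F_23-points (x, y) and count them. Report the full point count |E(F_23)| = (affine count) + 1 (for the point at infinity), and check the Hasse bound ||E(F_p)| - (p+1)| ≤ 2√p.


Affine points = {(0, 2), (0, 21), (3, 9), (3, 14), (4, 9), (4, 14), (5, 6), (5, 17), (8, 6), (8, 17), (9, 3), (9, 20), (10, 6), (10, 17), (11, 10), (11, 13), (12, 0), (13, 8), (13, 15), (15, 8), (15, 15), (16, 9), (16, 14), (18, 8), (18, 15), (21, 1), (21, 22)}; affine count = 27; |E(F_23)| = 28.

Discriminant check: Δ ∝ 4a³ + 27b² = 4·9³ + 27·4² = 4·729 + 27·16 ≡ 13 (mod 23). Nonzero ⇒ E is nonsingular.
For each x ∈ F_23, compute rhs = x³ + 9·x + 4 mod 23, then count y ∈ F_23 with y² ≡ rhs.
  x = 0: rhs = 4, matching y values: 2, 21 (2 points).
  x = 1: rhs = 14, matching y values: none (0 points).
  x = 2: rhs = 7, matching y values: none (0 points).
  x = 3: rhs = 12, matching y values: 9, 14 (2 points).
  x = 4: rhs = 12, matching y values: 9, 14 (2 points).
  x = 5: rhs = 13, matching y values: 6, 17 (2 points).
  x = 6: rhs = 21, matching y values: none (0 points).
  x = 7: rhs = 19, matching y values: none (0 points).
  x = 8: rhs = 13, matching y values: 6, 17 (2 points).
  x = 9: rhs = 9, matching y values: 3, 20 (2 points).
  x = 10: rhs = 13, matching y values: 6, 17 (2 points).
  x = 11: rhs = 8, matching y values: 10, 13 (2 points).
  x = 12: rhs = 0, matching y values: 0 (1 points).
  x = 13: rhs = 18, matching y values: 8, 15 (2 points).
  x = 14: rhs = 22, matching y values: none (0 points).
  x = 15: rhs = 18, matching y values: 8, 15 (2 points).
  x = 16: rhs = 12, matching y values: 9, 14 (2 points).
  x = 17: rhs = 10, matching y values: none (0 points).
  x = 18: rhs = 18, matching y values: 8, 15 (2 points).
  x = 19: rhs = 19, matching y values: none (0 points).
  x = 20: rhs = 19, matching y values: none (0 points).
  x = 21: rhs = 1, matching y values: 1, 22 (2 points).
  x = 22: rhs = 17, matching y values: none (0 points).
Total affine count: 27.
Full point count |E(F_23)| = 27 + 1 = 28.
Hasse bound: |28 − (23+1)| = |4| = 4 ≤ 2√23 ≈ 9.5917 ✓.


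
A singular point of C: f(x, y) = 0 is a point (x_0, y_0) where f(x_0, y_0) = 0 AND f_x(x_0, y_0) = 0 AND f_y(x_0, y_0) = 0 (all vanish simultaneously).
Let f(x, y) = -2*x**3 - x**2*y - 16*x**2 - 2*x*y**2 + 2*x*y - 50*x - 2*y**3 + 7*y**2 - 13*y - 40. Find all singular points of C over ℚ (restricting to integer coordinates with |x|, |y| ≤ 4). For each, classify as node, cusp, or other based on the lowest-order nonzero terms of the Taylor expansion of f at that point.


Singular points: {(-3, 2)}; classification: cusp.

Compute partial derivatives:
  f_x = -6*x**2 - 2*x*y - 32*x - 2*y**2 + 2*y - 50.
  f_y = -x**2 - 4*x*y + 2*x - 6*y**2 + 14*y - 13.
Scan x_0 ∈ {−4, ..., 4}. For each x_0, f_y(x_0, y) is a polynomial in y; find its integer roots y ∈ {−4, ..., 4}, then test f_x and f at those candidates.
  x = -4: f_y(-4, y) = -6*y**2 + 30*y - 37; no integer root y with |y| ≤ 4.
  x = -3: f_y(-3, y) = -6*y**2 + 26*y - 28; vanishes at y ∈ {2}. (-3, 2): f_x = 0, f = 0 — SINGULAR.
  x = -2: f_y(-2, y) = -6*y**2 + 22*y - 21; no integer root y with |y| ≤ 4.
  x = -1: f_y(-1, y) = -6*y**2 + 18*y - 16; no integer root y with |y| ≤ 4.
  x = 0: f_y(0, y) = -6*y**2 + 14*y - 13; no integer root y with |y| ≤ 4.
  x = 1: f_y(1, y) = -6*y**2 + 10*y - 12; no integer root y with |y| ≤ 4.
  x = 2: f_y(2, y) = -6*y**2 + 6*y - 13; no integer root y with |y| ≤ 4.
  x = 3: f_y(3, y) = -6*y**2 + 2*y - 16; no integer root y with |y| ≤ 4.
  x = 4: f_y(4, y) = -6*y**2 - 2*y - 21; no integer root y with |y| ≤ 4.
Only singular point on the grid: (-3, 2).
Classify: substitute x = -3 + u, y = 2 + v and expand: f = -2*u**3 - u**2*v - 2*u*v**2 - 2*v**3 + v**2.
No constant or linear terms (consistent with a singular point). Quadratic part: v**2. Cubic part: -2*u**3 - u**2*v - 2*u*v**2 - 2*v**3.
The quadratic part v**2 is a perfect square, so there is a single (double) tangent line v = 0, i.e. y = 2. Restricting the cubic part to that line (v = 0) leaves -2*u**3 ≠ 0, so f is not divisible by v and the branch is v² ≈ 2*u**3 to lowest order — this is a cusp.
Classification: cusp.


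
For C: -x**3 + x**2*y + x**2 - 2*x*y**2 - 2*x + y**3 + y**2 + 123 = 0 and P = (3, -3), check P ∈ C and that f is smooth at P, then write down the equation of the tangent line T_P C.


Tangent line at P: -59*x + 66*y + 375 = 0.

Step 1: f(3, -3) = 0, so P lies on C.
Step 2: partial derivatives
  f_x(x, y) = -3*x**2 + 2*x*y + 2*x - 2*y**2 - 2, f_y(x, y) = x**2 - 4*x*y + 3*y**2 + 2*y.
  f_x(P) = -59, f_y(P) = 66 (gradient nonzero, so P is smooth).
Step 3: tangent line at P: -59·(x − 3) + 66·(y − -3) = 0.
Expanding: -59*x + 66*y + 375 = 0.


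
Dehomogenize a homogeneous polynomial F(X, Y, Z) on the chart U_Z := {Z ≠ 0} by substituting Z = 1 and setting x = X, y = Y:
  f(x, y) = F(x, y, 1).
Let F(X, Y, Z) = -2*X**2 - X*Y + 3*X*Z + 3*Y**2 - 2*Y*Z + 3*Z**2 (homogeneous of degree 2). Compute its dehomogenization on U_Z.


f(x, y) = -2*x**2 - x*y + 3*x + 3*y**2 - 2*y + 3

On U_Z we set Z = 1. Each monomial c·X^i·Y^j·Z^k in F becomes c·x^i·y^j·1^k = c·x^i·y^j.
Substituting Z = 1: F(X, Y, 1) = -2*x**2 - x*y + 3*x + 3*y**2 - 2*y + 3.
Note: deg(f) ≤ deg(F) = 2; strict inequality happens when F is divisible by Z (lost terms).


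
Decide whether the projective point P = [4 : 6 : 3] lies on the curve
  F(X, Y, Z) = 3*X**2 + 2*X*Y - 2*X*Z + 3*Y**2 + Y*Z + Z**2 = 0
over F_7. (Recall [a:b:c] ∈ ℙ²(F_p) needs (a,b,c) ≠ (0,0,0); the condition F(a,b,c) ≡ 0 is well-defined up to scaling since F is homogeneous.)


F(4,6,3) ≡ 4 (mod 7); P is NOT on the curve.

Evaluate F(4, 6, 3) term-by-term (mod 7).
  3*X**2 ↦ 3·16·1·1 = 48
  2*X*Y ↦ 2·4·6·1 = 48
  -2*X*Z ↦ -2·4·1·3 = -24
  3*Y**2 ↦ 3·1·36·1 = 108
  Y*Z ↦ 1·1·6·3 = 18
  Z**2 ↦ 1·1·1·9 = 9
Sum: F(4, 6, 3) = (48) + (48) + (-24) + (108) + (18) + (9) = 207.
Reducing mod 7: 207 ≡ 4 (mod 7).
Since F(a, b, c) ≡ 4 ≠ 0 (mod 7), P does NOT lie on the curve.


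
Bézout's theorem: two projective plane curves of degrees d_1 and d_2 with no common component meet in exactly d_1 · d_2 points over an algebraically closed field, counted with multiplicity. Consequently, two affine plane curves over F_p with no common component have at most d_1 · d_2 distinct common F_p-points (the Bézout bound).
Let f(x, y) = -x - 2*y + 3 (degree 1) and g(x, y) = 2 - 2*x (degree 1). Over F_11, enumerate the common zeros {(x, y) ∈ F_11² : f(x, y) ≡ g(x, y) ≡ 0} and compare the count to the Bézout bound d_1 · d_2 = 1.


Common zeros: {(1, 1)}; count = 1; Bézout bound = 1.

deg(f) = 1, deg(g) = 1, so Bézout bound = 1.
Scan x ∈ F_11. For each x, list the y ∈ F_11 with f(x, y) ≡ 0 and those with g(x, y) ≡ 0 (mod 11); the common zeros in that column are the intersection.
  x = 0: f ≡ 0 at y ∈ {7}; g ≡ 0 at y ∈ ∅; common: ∅.
  x = 1: f ≡ 0 at y ∈ {1}; g ≡ 0 at y ∈ {0, 1, 2, 3, 4, 5, 6, 7, 8, 9, 10}; common: {1}.
  x = 2: f ≡ 0 at y ∈ {6}; g ≡ 0 at y ∈ ∅; common: ∅.
  x = 3: f ≡ 0 at y ∈ {0}; g ≡ 0 at y ∈ ∅; common: ∅.
  x = 4: f ≡ 0 at y ∈ {5}; g ≡ 0 at y ∈ ∅; common: ∅.
  x = 5: f ≡ 0 at y ∈ {10}; g ≡ 0 at y ∈ ∅; common: ∅.
  x = 6: f ≡ 0 at y ∈ {4}; g ≡ 0 at y ∈ ∅; common: ∅.
  x = 7: f ≡ 0 at y ∈ {9}; g ≡ 0 at y ∈ ∅; common: ∅.
  x = 8: f ≡ 0 at y ∈ {3}; g ≡ 0 at y ∈ ∅; common: ∅.
  x = 9: f ≡ 0 at y ∈ {8}; g ≡ 0 at y ∈ ∅; common: ∅.
  x = 10: f ≡ 0 at y ∈ {2}; g ≡ 0 at y ∈ ∅; common: ∅.
Collecting: common zeros = {(1, 1)}, so the count is 1.
Comparison with the Bézout bound: 1 ≤ 1 = deg(f)·deg(g), as expected for curves with no common component (the bound is attained).


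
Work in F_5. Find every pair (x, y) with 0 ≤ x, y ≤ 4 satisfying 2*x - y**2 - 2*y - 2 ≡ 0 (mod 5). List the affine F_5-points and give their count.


Affine F_5-points: {(0, 1), (0, 2), (1, 0), (1, 3), (3, 4)}; count = 5.

For each of the 25 pairs (x, y) ∈ F_5², evaluate f(x, y) mod 5. Record the zeros.
  x = 0: [0↦3, 1↦0, 2↦0, 3↦3, 4↦4]  zeros at y ∈ {1, 2}
  x = 1: [0↦0, 1↦2, 2↦2, 3↦0, 4↦1]  zeros at y ∈ {0, 3}
  x = 2: [0↦2, 1↦4, 2↦4, 3↦2, 4↦3]  zeros at y ∈ ∅
  x = 3: [0↦4, 1↦1, 2↦1, 3↦4, 4↦0]  zeros at y ∈ {4}
  x = 4: [0↦1, 1↦3, 2↦3, 3↦1, 4↦2]  zeros at y ∈ ∅
Collecting zeros: affine points = {(0, 1), (0, 2), (1, 0), (1, 3), (3, 4)}.
Total count |C(F_5)_aff| = 5.


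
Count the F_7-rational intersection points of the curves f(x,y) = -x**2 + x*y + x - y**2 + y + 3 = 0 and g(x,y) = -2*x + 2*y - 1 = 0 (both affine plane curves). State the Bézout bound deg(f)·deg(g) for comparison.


Common zeros: ∅; count = 0; Bézout bound = 2.

deg(f) = 2, deg(g) = 1, so Bézout bound = 2.
Scan x ∈ F_7. For each x, list the y ∈ F_7 with f(x, y) ≡ 0 and those with g(x, y) ≡ 0 (mod 7); the common zeros in that column are the intersection.
  x = 0: f ≡ 0 at y ∈ ∅; g ≡ 0 at y ∈ {4}; common: ∅.
  x = 1: f ≡ 0 at y ∈ {3, 6}; g ≡ 0 at y ∈ {5}; common: ∅.
  x = 2: f ≡ 0 at y ∈ ∅; g ≡ 0 at y ∈ {6}; common: ∅.
  x = 3: f ≡ 0 at y ∈ {1, 3}; g ≡ 0 at y ∈ {0}; common: ∅.
  x = 4: f ≡ 0 at y ∈ ∅; g ≡ 0 at y ∈ {1}; common: ∅.
  x = 5: f ≡ 0 at y ∈ ∅; g ≡ 0 at y ∈ {2}; common: ∅.
  x = 6: f ≡ 0 at y ∈ {1, 6}; g ≡ 0 at y ∈ {3}; common: ∅.
Collecting: common zeros = ∅, so the count is 0.
Comparison with the Bézout bound: 0 ≤ 2 = deg(f)·deg(g), as expected for curves with no common component (the affine F_7-count falls short of the bound because intersections may lie at infinity, over extension fields, or carry multiplicity).


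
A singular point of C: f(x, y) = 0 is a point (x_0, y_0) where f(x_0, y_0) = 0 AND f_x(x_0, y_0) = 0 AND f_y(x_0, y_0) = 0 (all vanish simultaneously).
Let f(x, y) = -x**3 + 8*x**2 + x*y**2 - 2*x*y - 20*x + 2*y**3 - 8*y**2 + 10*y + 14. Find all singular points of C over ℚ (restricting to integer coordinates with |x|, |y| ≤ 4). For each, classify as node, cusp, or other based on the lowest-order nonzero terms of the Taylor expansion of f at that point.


Singular points: {(3, 1)}; classification: node.

Compute partial derivatives:
  f_x = -3*x**2 + 16*x + y**2 - 2*y - 20.
  f_y = 2*x*y - 2*x + 6*y**2 - 16*y + 10.
Scan x_0 ∈ {−4, ..., 4}. For each x_0, f_y(x_0, y) is a polynomial in y; find its integer roots y ∈ {−4, ..., 4}, then test f_x and f at those candidates.
  x = -4: f_y(-4, y) = 6*y**2 - 24*y + 18; vanishes at y ∈ {1, 3}. (-4, 1): f_x = -133 ≠ 0; (-4, 3): f_x = -129 ≠ 0.
  x = -3: f_y(-3, y) = 6*y**2 - 22*y + 16; vanishes at y ∈ {1}. (-3, 1): f_x = -96 ≠ 0.
  x = -2: f_y(-2, y) = 6*y**2 - 20*y + 14; vanishes at y ∈ {1}. (-2, 1): f_x = -65 ≠ 0.
  x = -1: f_y(-1, y) = 6*y**2 - 18*y + 12; vanishes at y ∈ {1, 2}. (-1, 1): f_x = -40 ≠ 0; (-1, 2): f_x = -39 ≠ 0.
  x = 0: f_y(0, y) = 6*y**2 - 16*y + 10; vanishes at y ∈ {1}. (0, 1): f_x = -21 ≠ 0.
  x = 1: f_y(1, y) = 6*y**2 - 14*y + 8; vanishes at y ∈ {1}. (1, 1): f_x = -8 ≠ 0.
  x = 2: f_y(2, y) = 6*y**2 - 12*y + 6; vanishes at y ∈ {1}. (2, 1): f_x = -1 ≠ 0.
  x = 3: f_y(3, y) = 6*y**2 - 10*y + 4; vanishes at y ∈ {1}. (3, 1): f_x = 0, f = 0 — SINGULAR.
  x = 4: f_y(4, y) = 6*y**2 - 8*y + 2; vanishes at y ∈ {1}. (4, 1): f_x = -5 ≠ 0.
Only singular point on the grid: (3, 1).
Classify: substitute x = 3 + u, y = 1 + v and expand: f = -u**3 - u**2 + u*v**2 + 2*v**3 + v**2.
No constant or linear terms (consistent with a singular point). Quadratic part: -u**2 + v**2. Cubic part: -u**3 + u*v**2 + 2*v**3.
The quadratic part v**2 - u**2 = (v − u)(v + u) splits into two distinct linear factors, so there are two distinct tangent lines y − 1 = ±(x − 3) — this is a node (ordinary double point).
Classification: node.


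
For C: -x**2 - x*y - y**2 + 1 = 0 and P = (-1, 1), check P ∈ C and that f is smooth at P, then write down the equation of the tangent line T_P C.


Tangent line at P: x - y + 2 = 0.

Step 1: f(-1, 1) = 0, so P lies on C.
Step 2: partial derivatives
  f_x(x, y) = -2*x - y, f_y(x, y) = -x - 2*y.
  f_x(P) = 1, f_y(P) = -1 (gradient nonzero, so P is smooth).
Step 3: tangent line at P: 1·(x − -1) + -1·(y − 1) = 0.
Expanding: x - y + 2 = 0.


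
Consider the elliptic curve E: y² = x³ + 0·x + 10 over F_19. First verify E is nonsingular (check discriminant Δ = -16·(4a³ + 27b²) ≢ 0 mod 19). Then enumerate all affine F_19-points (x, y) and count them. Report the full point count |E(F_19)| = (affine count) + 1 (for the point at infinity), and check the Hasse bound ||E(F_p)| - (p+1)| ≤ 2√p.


Affine points = {(1, 7), (1, 12), (4, 6), (4, 13), (6, 6), (6, 13), (7, 7), (7, 12), (8, 3), (8, 16), (9, 6), (9, 13), (11, 7), (11, 12), (12, 3), (12, 16), (18, 3), (18, 16)}; affine count = 18; |E(F_19)| = 19.

Discriminant check: Δ ∝ 4a³ + 27b² = 4·0³ + 27·10² = 4·0 + 27·100 ≡ 2 (mod 19). Nonzero ⇒ E is nonsingular.
For each x ∈ F_19, compute rhs = x³ + 0·x + 10 mod 19, then count y ∈ F_19 with y² ≡ rhs.
  x = 0: rhs = 10, matching y values: none (0 points).
  x = 1: rhs = 11, matching y values: 7, 12 (2 points).
  x = 2: rhs = 18, matching y values: none (0 points).
  x = 3: rhs = 18, matching y values: none (0 points).
  x = 4: rhs = 17, matching y values: 6, 13 (2 points).
  x = 5: rhs = 2, matching y values: none (0 points).
  x = 6: rhs = 17, matching y values: 6, 13 (2 points).
  x = 7: rhs = 11, matching y values: 7, 12 (2 points).
  x = 8: rhs = 9, matching y values: 3, 16 (2 points).
  x = 9: rhs = 17, matching y values: 6, 13 (2 points).
  x = 10: rhs = 3, matching y values: none (0 points).
  x = 11: rhs = 11, matching y values: 7, 12 (2 points).
  x = 12: rhs = 9, matching y values: 3, 16 (2 points).
  x = 13: rhs = 3, matching y values: none (0 points).
  x = 14: rhs = 18, matching y values: none (0 points).
  x = 15: rhs = 3, matching y values: none (0 points).
  x = 16: rhs = 2, matching y values: none (0 points).
  x = 17: rhs = 2, matching y values: none (0 points).
  x = 18: rhs = 9, matching y values: 3, 16 (2 points).
Total affine count: 18.
Full point count |E(F_19)| = 18 + 1 = 19.
Hasse bound: |19 − (19+1)| = |-1| = 1 ≤ 2√19 ≈ 8.7178 ✓.


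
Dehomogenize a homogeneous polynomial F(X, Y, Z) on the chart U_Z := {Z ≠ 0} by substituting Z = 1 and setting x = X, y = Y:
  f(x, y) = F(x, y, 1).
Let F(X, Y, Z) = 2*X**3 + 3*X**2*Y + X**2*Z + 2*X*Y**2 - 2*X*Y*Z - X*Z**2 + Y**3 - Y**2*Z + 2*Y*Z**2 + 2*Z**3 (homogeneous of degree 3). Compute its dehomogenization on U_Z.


f(x, y) = 2*x**3 + 3*x**2*y + x**2 + 2*x*y**2 - 2*x*y - x + y**3 - y**2 + 2*y + 2

On U_Z we set Z = 1. Each monomial c·X^i·Y^j·Z^k in F becomes c·x^i·y^j·1^k = c·x^i·y^j.
Substituting Z = 1: F(X, Y, 1) = 2*x**3 + 3*x**2*y + x**2 + 2*x*y**2 - 2*x*y - x + y**3 - y**2 + 2*y + 2.
Note: deg(f) ≤ deg(F) = 3; strict inequality happens when F is divisible by Z (lost terms).


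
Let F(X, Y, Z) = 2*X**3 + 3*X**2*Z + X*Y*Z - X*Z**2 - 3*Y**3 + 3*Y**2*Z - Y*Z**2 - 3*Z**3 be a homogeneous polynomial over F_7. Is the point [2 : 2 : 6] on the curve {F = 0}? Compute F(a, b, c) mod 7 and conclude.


F(2,2,6) ≡ 5 (mod 7); P is NOT on the curve.

Evaluate F(2, 2, 6) term-by-term (mod 7).
  2*X**3 ↦ 2·8·1·1 = 16
  3*X**2*Z ↦ 3·4·1·6 = 72
  X*Y*Z ↦ 1·2·2·6 = 24
  -X*Z**2 ↦ -1·2·1·36 = -72
  -3*Y**3 ↦ -3·1·8·1 = -24
  3*Y**2*Z ↦ 3·1·4·6 = 72
  -Y*Z**2 ↦ -1·1·2·36 = -72
  -3*Z**3 ↦ -3·1·1·216 = -648
Sum: F(2, 2, 6) = (16) + (72) + (24) + (-72) + (-24) + (72) + (-72) + (-648) = -632.
Reducing mod 7: -632 ≡ 5 (mod 7).
Since F(a, b, c) ≡ 5 ≠ 0 (mod 7), P does NOT lie on the curve.
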